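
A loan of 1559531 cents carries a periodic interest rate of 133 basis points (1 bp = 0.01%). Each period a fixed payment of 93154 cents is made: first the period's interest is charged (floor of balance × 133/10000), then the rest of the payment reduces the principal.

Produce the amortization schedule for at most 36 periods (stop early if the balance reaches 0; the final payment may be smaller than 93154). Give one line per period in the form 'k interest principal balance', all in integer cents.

1 20741 72413 1487118
2 19778 73376 1413742
3 18802 74352 1339390
4 17813 75341 1264049
5 16811 76343 1187706
6 15796 77358 1110348
7 14767 78387 1031961
8 13725 79429 952532
9 12668 80486 872046
10 11598 81556 790490
11 10513 82641 707849
12 9414 83740 624109
13 8300 84854 539255
14 7172 85982 453273
15 6028 87126 366147
16 4869 88285 277862
17 3695 89459 188403
18 2505 90649 97754
19 1300 91854 5900
20 78 5900 0

1. interest=⌊1559531·133/10000⌋=20741; principal=93154-20741=72413; balance=1559531-72413=1487118
2. interest=⌊1487118·133/10000⌋=19778; principal=93154-19778=73376; balance=1487118-73376=1413742
3. interest=⌊1413742·133/10000⌋=18802; principal=93154-18802=74352; balance=1413742-74352=1339390
4. interest=⌊1339390·133/10000⌋=17813; principal=93154-17813=75341; balance=1339390-75341=1264049
5. interest=⌊1264049·133/10000⌋=16811; principal=93154-16811=76343; balance=1264049-76343=1187706
6. interest=⌊1187706·133/10000⌋=15796; principal=93154-15796=77358; balance=1187706-77358=1110348
7. interest=⌊1110348·133/10000⌋=14767; principal=93154-14767=78387; balance=1110348-78387=1031961
8. interest=⌊1031961·133/10000⌋=13725; principal=93154-13725=79429; balance=1031961-79429=952532
9. interest=⌊952532·133/10000⌋=12668; principal=93154-12668=80486; balance=952532-80486=872046
10. interest=⌊872046·133/10000⌋=11598; principal=93154-11598=81556; balance=872046-81556=790490
11. interest=⌊790490·133/10000⌋=10513; principal=93154-10513=82641; balance=790490-82641=707849
12. interest=⌊707849·133/10000⌋=9414; principal=93154-9414=83740; balance=707849-83740=624109
13. interest=⌊624109·133/10000⌋=8300; principal=93154-8300=84854; balance=624109-84854=539255
14. interest=⌊539255·133/10000⌋=7172; principal=93154-7172=85982; balance=539255-85982=453273
15. interest=⌊453273·133/10000⌋=6028; principal=93154-6028=87126; balance=453273-87126=366147
16. interest=⌊366147·133/10000⌋=4869; principal=93154-4869=88285; balance=366147-88285=277862
17. interest=⌊277862·133/10000⌋=3695; principal=93154-3695=89459; balance=277862-89459=188403
18. interest=⌊188403·133/10000⌋=2505; principal=93154-2505=90649; balance=188403-90649=97754
19. interest=⌊97754·133/10000⌋=1300; principal=93154-1300=91854; balance=97754-91854=5900
20. interest=⌊5900·133/10000⌋=78; principal=min(93154-78,5900)=5900; balance=5900-5900=0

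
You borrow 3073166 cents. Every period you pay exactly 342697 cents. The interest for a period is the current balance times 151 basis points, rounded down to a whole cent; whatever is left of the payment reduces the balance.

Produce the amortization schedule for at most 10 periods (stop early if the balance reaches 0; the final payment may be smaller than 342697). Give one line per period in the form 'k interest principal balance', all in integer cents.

1. interest=⌊3073166·151/10000⌋=46404; principal=342697-46404=296293; balance=3073166-296293=2776873
2. interest=⌊2776873·151/10000⌋=41930; principal=342697-41930=300767; balance=2776873-300767=2476106
3. interest=⌊2476106·151/10000⌋=37389; principal=342697-37389=305308; balance=2476106-305308=2170798
4. interest=⌊2170798·151/10000⌋=32779; principal=342697-32779=309918; balance=2170798-309918=1860880
5. interest=⌊1860880·151/10000⌋=28099; principal=342697-28099=314598; balance=1860880-314598=1546282
6. interest=⌊1546282·151/10000⌋=23348; principal=342697-23348=319349; balance=1546282-319349=1226933
7. interest=⌊1226933·151/10000⌋=18526; principal=342697-18526=324171; balance=1226933-324171=902762
8. interest=⌊902762·151/10000⌋=13631; principal=342697-13631=329066; balance=902762-329066=573696
9. interest=⌊573696·151/10000⌋=8662; principal=342697-8662=334035; balance=573696-334035=239661
10. interest=⌊239661·151/10000⌋=3618; principal=min(342697-3618,239661)=239661; balance=239661-239661=0

1 46404 296293 2776873
2 41930 300767 2476106
3 37389 305308 2170798
4 32779 309918 1860880
5 28099 314598 1546282
6 23348 319349 1226933
7 18526 324171 902762
8 13631 329066 573696
9 8662 334035 239661
10 3618 239661 0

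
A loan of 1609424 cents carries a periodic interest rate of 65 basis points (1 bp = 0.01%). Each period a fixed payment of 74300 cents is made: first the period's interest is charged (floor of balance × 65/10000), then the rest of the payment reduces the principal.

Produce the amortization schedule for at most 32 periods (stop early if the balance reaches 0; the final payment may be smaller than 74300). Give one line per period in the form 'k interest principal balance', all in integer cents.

1. interest=⌊1609424·65/10000⌋=10461; principal=74300-10461=63839; balance=1609424-63839=1545585
2. interest=⌊1545585·65/10000⌋=10046; principal=74300-10046=64254; balance=1545585-64254=1481331
3. interest=⌊1481331·65/10000⌋=9628; principal=74300-9628=64672; balance=1481331-64672=1416659
4. interest=⌊1416659·65/10000⌋=9208; principal=74300-9208=65092; balance=1416659-65092=1351567
5. interest=⌊1351567·65/10000⌋=8785; principal=74300-8785=65515; balance=1351567-65515=1286052
6. interest=⌊1286052·65/10000⌋=8359; principal=74300-8359=65941; balance=1286052-65941=1220111
7. interest=⌊1220111·65/10000⌋=7930; principal=74300-7930=66370; balance=1220111-66370=1153741
8. interest=⌊1153741·65/10000⌋=7499; principal=74300-7499=66801; balance=1153741-66801=1086940
9. interest=⌊1086940·65/10000⌋=7065; principal=74300-7065=67235; balance=1086940-67235=1019705
10. interest=⌊1019705·65/10000⌋=6628; principal=74300-6628=67672; balance=1019705-67672=952033
11. interest=⌊952033·65/10000⌋=6188; principal=74300-6188=68112; balance=952033-68112=883921
12. interest=⌊883921·65/10000⌋=5745; principal=74300-5745=68555; balance=883921-68555=815366
13. interest=⌊815366·65/10000⌋=5299; principal=74300-5299=69001; balance=815366-69001=746365
14. interest=⌊746365·65/10000⌋=4851; principal=74300-4851=69449; balance=746365-69449=676916
15. interest=⌊676916·65/10000⌋=4399; principal=74300-4399=69901; balance=676916-69901=607015
16. interest=⌊607015·65/10000⌋=3945; principal=74300-3945=70355; balance=607015-70355=536660
17. interest=⌊536660·65/10000⌋=3488; principal=74300-3488=70812; balance=536660-70812=465848
18. interest=⌊465848·65/10000⌋=3028; principal=74300-3028=71272; balance=465848-71272=394576
19. interest=⌊394576·65/10000⌋=2564; principal=74300-2564=71736; balance=394576-71736=322840
20. interest=⌊322840·65/10000⌋=2098; principal=74300-2098=72202; balance=322840-72202=250638
21. interest=⌊250638·65/10000⌋=1629; principal=74300-1629=72671; balance=250638-72671=177967
22. interest=⌊177967·65/10000⌋=1156; principal=74300-1156=73144; balance=177967-73144=104823
23. interest=⌊104823·65/10000⌋=681; principal=74300-681=73619; balance=104823-73619=31204
24. interest=⌊31204·65/10000⌋=202; principal=min(74300-202,31204)=31204; balance=31204-31204=0

1 10461 63839 1545585
2 10046 64254 1481331
3 9628 64672 1416659
4 9208 65092 1351567
5 8785 65515 1286052
6 8359 65941 1220111
7 7930 66370 1153741
8 7499 66801 1086940
9 7065 67235 1019705
10 6628 67672 952033
11 6188 68112 883921
12 5745 68555 815366
13 5299 69001 746365
14 4851 69449 676916
15 4399 69901 607015
16 3945 70355 536660
17 3488 70812 465848
18 3028 71272 394576
19 2564 71736 322840
20 2098 72202 250638
21 1629 72671 177967
22 1156 73144 104823
23 681 73619 31204
24 202 31204 0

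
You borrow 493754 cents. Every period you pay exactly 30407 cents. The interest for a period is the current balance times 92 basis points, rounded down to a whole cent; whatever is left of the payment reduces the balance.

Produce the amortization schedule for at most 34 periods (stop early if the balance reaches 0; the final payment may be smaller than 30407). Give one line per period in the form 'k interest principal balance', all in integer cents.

1 4542 25865 467889
2 4304 26103 441786
3 4064 26343 415443
4 3822 26585 388858
5 3577 26830 362028
6 3330 27077 334951
7 3081 27326 307625
8 2830 27577 280048
9 2576 27831 252217
10 2320 28087 224130
11 2061 28346 195784
12 1801 28606 167178
13 1538 28869 138309
14 1272 29135 109174
15 1004 29403 79771
16 733 29674 50097
17 460 29947 20150
18 185 20150 0

1. interest=⌊493754·92/10000⌋=4542; principal=30407-4542=25865; balance=493754-25865=467889
2. interest=⌊467889·92/10000⌋=4304; principal=30407-4304=26103; balance=467889-26103=441786
3. interest=⌊441786·92/10000⌋=4064; principal=30407-4064=26343; balance=441786-26343=415443
4. interest=⌊415443·92/10000⌋=3822; principal=30407-3822=26585; balance=415443-26585=388858
5. interest=⌊388858·92/10000⌋=3577; principal=30407-3577=26830; balance=388858-26830=362028
6. interest=⌊362028·92/10000⌋=3330; principal=30407-3330=27077; balance=362028-27077=334951
7. interest=⌊334951·92/10000⌋=3081; principal=30407-3081=27326; balance=334951-27326=307625
8. interest=⌊307625·92/10000⌋=2830; principal=30407-2830=27577; balance=307625-27577=280048
9. interest=⌊280048·92/10000⌋=2576; principal=30407-2576=27831; balance=280048-27831=252217
10. interest=⌊252217·92/10000⌋=2320; principal=30407-2320=28087; balance=252217-28087=224130
11. interest=⌊224130·92/10000⌋=2061; principal=30407-2061=28346; balance=224130-28346=195784
12. interest=⌊195784·92/10000⌋=1801; principal=30407-1801=28606; balance=195784-28606=167178
13. interest=⌊167178·92/10000⌋=1538; principal=30407-1538=28869; balance=167178-28869=138309
14. interest=⌊138309·92/10000⌋=1272; principal=30407-1272=29135; balance=138309-29135=109174
15. interest=⌊109174·92/10000⌋=1004; principal=30407-1004=29403; balance=109174-29403=79771
16. interest=⌊79771·92/10000⌋=733; principal=30407-733=29674; balance=79771-29674=50097
17. interest=⌊50097·92/10000⌋=460; principal=30407-460=29947; balance=50097-29947=20150
18. interest=⌊20150·92/10000⌋=185; principal=min(30407-185,20150)=20150; balance=20150-20150=0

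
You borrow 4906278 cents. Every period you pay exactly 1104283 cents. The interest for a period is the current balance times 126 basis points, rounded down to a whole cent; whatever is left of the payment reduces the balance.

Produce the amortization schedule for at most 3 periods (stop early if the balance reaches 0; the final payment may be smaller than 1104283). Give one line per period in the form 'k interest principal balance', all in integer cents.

1. interest=⌊4906278·126/10000⌋=61819; principal=1104283-61819=1042464; balance=4906278-1042464=3863814
2. interest=⌊3863814·126/10000⌋=48684; principal=1104283-48684=1055599; balance=3863814-1055599=2808215
3. interest=⌊2808215·126/10000⌋=35383; principal=1104283-35383=1068900; balance=2808215-1068900=1739315

1 61819 1042464 3863814
2 48684 1055599 2808215
3 35383 1068900 1739315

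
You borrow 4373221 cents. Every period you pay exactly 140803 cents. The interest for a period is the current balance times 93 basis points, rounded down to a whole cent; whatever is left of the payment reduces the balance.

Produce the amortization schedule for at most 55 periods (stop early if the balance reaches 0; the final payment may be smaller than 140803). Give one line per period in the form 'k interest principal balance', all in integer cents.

1. interest=⌊4373221·93/10000⌋=40670; principal=140803-40670=100133; balance=4373221-100133=4273088
2. interest=⌊4273088·93/10000⌋=39739; principal=140803-39739=101064; balance=4273088-101064=4172024
3. interest=⌊4172024·93/10000⌋=38799; principal=140803-38799=102004; balance=4172024-102004=4070020
4. interest=⌊4070020·93/10000⌋=37851; principal=140803-37851=102952; balance=4070020-102952=3967068
5. interest=⌊3967068·93/10000⌋=36893; principal=140803-36893=103910; balance=3967068-103910=3863158
6. interest=⌊3863158·93/10000⌋=35927; principal=140803-35927=104876; balance=3863158-104876=3758282
7. interest=⌊3758282·93/10000⌋=34952; principal=140803-34952=105851; balance=3758282-105851=3652431
8. interest=⌊3652431·93/10000⌋=33967; principal=140803-33967=106836; balance=3652431-106836=3545595
9. interest=⌊3545595·93/10000⌋=32974; principal=140803-32974=107829; balance=3545595-107829=3437766
10. interest=⌊3437766·93/10000⌋=31971; principal=140803-31971=108832; balance=3437766-108832=3328934
11. interest=⌊3328934·93/10000⌋=30959; principal=140803-30959=109844; balance=3328934-109844=3219090
12. interest=⌊3219090·93/10000⌋=29937; principal=140803-29937=110866; balance=3219090-110866=3108224
13. interest=⌊3108224·93/10000⌋=28906; principal=140803-28906=111897; balance=3108224-111897=2996327
14. interest=⌊2996327·93/10000⌋=27865; principal=140803-27865=112938; balance=2996327-112938=2883389
15. interest=⌊2883389·93/10000⌋=26815; principal=140803-26815=113988; balance=2883389-113988=2769401
16. interest=⌊2769401·93/10000⌋=25755; principal=140803-25755=115048; balance=2769401-115048=2654353
17. interest=⌊2654353·93/10000⌋=24685; principal=140803-24685=116118; balance=2654353-116118=2538235
18. interest=⌊2538235·93/10000⌋=23605; principal=140803-23605=117198; balance=2538235-117198=2421037
19. interest=⌊2421037·93/10000⌋=22515; principal=140803-22515=118288; balance=2421037-118288=2302749
20. interest=⌊2302749·93/10000⌋=21415; principal=140803-21415=119388; balance=2302749-119388=2183361
21. interest=⌊2183361·93/10000⌋=20305; principal=140803-20305=120498; balance=2183361-120498=2062863
22. interest=⌊2062863·93/10000⌋=19184; principal=140803-19184=121619; balance=2062863-121619=1941244
23. interest=⌊1941244·93/10000⌋=18053; principal=140803-18053=122750; balance=1941244-122750=1818494
24. interest=⌊1818494·93/10000⌋=16911; principal=140803-16911=123892; balance=1818494-123892=1694602
25. interest=⌊1694602·93/10000⌋=15759; principal=140803-15759=125044; balance=1694602-125044=1569558
26. interest=⌊1569558·93/10000⌋=14596; principal=140803-14596=126207; balance=1569558-126207=1443351
27. interest=⌊1443351·93/10000⌋=13423; principal=140803-13423=127380; balance=1443351-127380=1315971
28. interest=⌊1315971·93/10000⌋=12238; principal=140803-12238=128565; balance=1315971-128565=1187406
29. interest=⌊1187406·93/10000⌋=11042; principal=140803-11042=129761; balance=1187406-129761=1057645
30. interest=⌊1057645·93/10000⌋=9836; principal=140803-9836=130967; balance=1057645-130967=926678
31. interest=⌊926678·93/10000⌋=8618; principal=140803-8618=132185; balance=926678-132185=794493
32. interest=⌊794493·93/10000⌋=7388; principal=140803-7388=133415; balance=794493-133415=661078
33. interest=⌊661078·93/10000⌋=6148; principal=140803-6148=134655; balance=661078-134655=526423
34. interest=⌊526423·93/10000⌋=4895; principal=140803-4895=135908; balance=526423-135908=390515
35. interest=⌊390515·93/10000⌋=3631; principal=140803-3631=137172; balance=390515-137172=253343
36. interest=⌊253343·93/10000⌋=2356; principal=140803-2356=138447; balance=253343-138447=114896
37. interest=⌊114896·93/10000⌋=1068; principal=min(140803-1068,114896)=114896; balance=114896-114896=0

1 40670 100133 4273088
2 39739 101064 4172024
3 38799 102004 4070020
4 37851 102952 3967068
5 36893 103910 3863158
6 35927 104876 3758282
7 34952 105851 3652431
8 33967 106836 3545595
9 32974 107829 3437766
10 31971 108832 3328934
11 30959 109844 3219090
12 29937 110866 3108224
13 28906 111897 2996327
14 27865 112938 2883389
15 26815 113988 2769401
16 25755 115048 2654353
17 24685 116118 2538235
18 23605 117198 2421037
19 22515 118288 2302749
20 21415 119388 2183361
21 20305 120498 2062863
22 19184 121619 1941244
23 18053 122750 1818494
24 16911 123892 1694602
25 15759 125044 1569558
26 14596 126207 1443351
27 13423 127380 1315971
28 12238 128565 1187406
29 11042 129761 1057645
30 9836 130967 926678
31 8618 132185 794493
32 7388 133415 661078
33 6148 134655 526423
34 4895 135908 390515
35 3631 137172 253343
36 2356 138447 114896
37 1068 114896 0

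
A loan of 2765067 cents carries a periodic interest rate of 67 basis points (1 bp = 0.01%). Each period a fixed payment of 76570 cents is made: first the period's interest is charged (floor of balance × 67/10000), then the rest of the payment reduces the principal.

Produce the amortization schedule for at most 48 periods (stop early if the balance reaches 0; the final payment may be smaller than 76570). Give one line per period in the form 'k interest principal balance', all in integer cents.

1 18525 58045 2707022
2 18137 58433 2648589
3 17745 58825 2589764
4 17351 59219 2530545
5 16954 59616 2470929
6 16555 60015 2410914
7 16153 60417 2350497
8 15748 60822 2289675
9 15340 61230 2228445
10 14930 61640 2166805
11 14517 62053 2104752
12 14101 62469 2042283
13 13683 62887 1979396
14 13261 63309 1916087
15 12837 63733 1852354
16 12410 64160 1788194
17 11980 64590 1723604
18 11548 65022 1658582
19 11112 65458 1593124
20 10673 65897 1527227
21 10232 66338 1460889
22 9787 66783 1394106
23 9340 67230 1326876
24 8890 67680 1259196
25 8436 68134 1191062
26 7980 68590 1122472
27 7520 69050 1053422
28 7057 69513 983909
29 6592 69978 913931
30 6123 70447 843484
31 5651 70919 772565
32 5176 71394 701171
33 4697 71873 629298
34 4216 72354 556944
35 3731 72839 484105
36 3243 73327 410778
37 2752 73818 336960
38 2257 74313 262647
39 1759 74811 187836
40 1258 75312 112524
41 753 75817 36707
42 245 36707 0

1. interest=⌊2765067·67/10000⌋=18525; principal=76570-18525=58045; balance=2765067-58045=2707022
2. interest=⌊2707022·67/10000⌋=18137; principal=76570-18137=58433; balance=2707022-58433=2648589
3. interest=⌊2648589·67/10000⌋=17745; principal=76570-17745=58825; balance=2648589-58825=2589764
4. interest=⌊2589764·67/10000⌋=17351; principal=76570-17351=59219; balance=2589764-59219=2530545
5. interest=⌊2530545·67/10000⌋=16954; principal=76570-16954=59616; balance=2530545-59616=2470929
6. interest=⌊2470929·67/10000⌋=16555; principal=76570-16555=60015; balance=2470929-60015=2410914
7. interest=⌊2410914·67/10000⌋=16153; principal=76570-16153=60417; balance=2410914-60417=2350497
8. interest=⌊2350497·67/10000⌋=15748; principal=76570-15748=60822; balance=2350497-60822=2289675
9. interest=⌊2289675·67/10000⌋=15340; principal=76570-15340=61230; balance=2289675-61230=2228445
10. interest=⌊2228445·67/10000⌋=14930; principal=76570-14930=61640; balance=2228445-61640=2166805
11. interest=⌊2166805·67/10000⌋=14517; principal=76570-14517=62053; balance=2166805-62053=2104752
12. interest=⌊2104752·67/10000⌋=14101; principal=76570-14101=62469; balance=2104752-62469=2042283
13. interest=⌊2042283·67/10000⌋=13683; principal=76570-13683=62887; balance=2042283-62887=1979396
14. interest=⌊1979396·67/10000⌋=13261; principal=76570-13261=63309; balance=1979396-63309=1916087
15. interest=⌊1916087·67/10000⌋=12837; principal=76570-12837=63733; balance=1916087-63733=1852354
16. interest=⌊1852354·67/10000⌋=12410; principal=76570-12410=64160; balance=1852354-64160=1788194
17. interest=⌊1788194·67/10000⌋=11980; principal=76570-11980=64590; balance=1788194-64590=1723604
18. interest=⌊1723604·67/10000⌋=11548; principal=76570-11548=65022; balance=1723604-65022=1658582
19. interest=⌊1658582·67/10000⌋=11112; principal=76570-11112=65458; balance=1658582-65458=1593124
20. interest=⌊1593124·67/10000⌋=10673; principal=76570-10673=65897; balance=1593124-65897=1527227
21. interest=⌊1527227·67/10000⌋=10232; principal=76570-10232=66338; balance=1527227-66338=1460889
22. interest=⌊1460889·67/10000⌋=9787; principal=76570-9787=66783; balance=1460889-66783=1394106
23. interest=⌊1394106·67/10000⌋=9340; principal=76570-9340=67230; balance=1394106-67230=1326876
24. interest=⌊1326876·67/10000⌋=8890; principal=76570-8890=67680; balance=1326876-67680=1259196
25. interest=⌊1259196·67/10000⌋=8436; principal=76570-8436=68134; balance=1259196-68134=1191062
26. interest=⌊1191062·67/10000⌋=7980; principal=76570-7980=68590; balance=1191062-68590=1122472
27. interest=⌊1122472·67/10000⌋=7520; principal=76570-7520=69050; balance=1122472-69050=1053422
28. interest=⌊1053422·67/10000⌋=7057; principal=76570-7057=69513; balance=1053422-69513=983909
29. interest=⌊983909·67/10000⌋=6592; principal=76570-6592=69978; balance=983909-69978=913931
30. interest=⌊913931·67/10000⌋=6123; principal=76570-6123=70447; balance=913931-70447=843484
31. interest=⌊843484·67/10000⌋=5651; principal=76570-5651=70919; balance=843484-70919=772565
32. interest=⌊772565·67/10000⌋=5176; principal=76570-5176=71394; balance=772565-71394=701171
33. interest=⌊701171·67/10000⌋=4697; principal=76570-4697=71873; balance=701171-71873=629298
34. interest=⌊629298·67/10000⌋=4216; principal=76570-4216=72354; balance=629298-72354=556944
35. interest=⌊556944·67/10000⌋=3731; principal=76570-3731=72839; balance=556944-72839=484105
36. interest=⌊484105·67/10000⌋=3243; principal=76570-3243=73327; balance=484105-73327=410778
37. interest=⌊410778·67/10000⌋=2752; principal=76570-2752=73818; balance=410778-73818=336960
38. interest=⌊336960·67/10000⌋=2257; principal=76570-2257=74313; balance=336960-74313=262647
39. interest=⌊262647·67/10000⌋=1759; principal=76570-1759=74811; balance=262647-74811=187836
40. interest=⌊187836·67/10000⌋=1258; principal=76570-1258=75312; balance=187836-75312=112524
41. interest=⌊112524·67/10000⌋=753; principal=76570-753=75817; balance=112524-75817=36707
42. interest=⌊36707·67/10000⌋=245; principal=min(76570-245,36707)=36707; balance=36707-36707=0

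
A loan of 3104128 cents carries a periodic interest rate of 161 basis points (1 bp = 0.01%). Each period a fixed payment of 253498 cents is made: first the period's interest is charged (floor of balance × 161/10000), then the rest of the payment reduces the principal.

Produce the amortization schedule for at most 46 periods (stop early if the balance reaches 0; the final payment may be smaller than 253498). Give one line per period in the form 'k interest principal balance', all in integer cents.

1 49976 203522 2900606
2 46699 206799 2693807
3 43370 210128 2483679
4 39987 213511 2270168
5 36549 216949 2053219
6 33056 220442 1832777
7 29507 223991 1608786
8 25901 227597 1381189
9 22237 231261 1149928
10 18513 234985 914943
11 14730 238768 676175
12 10886 242612 433563
13 6980 246518 187045
14 3011 187045 0

1. interest=⌊3104128·161/10000⌋=49976; principal=253498-49976=203522; balance=3104128-203522=2900606
2. interest=⌊2900606·161/10000⌋=46699; principal=253498-46699=206799; balance=2900606-206799=2693807
3. interest=⌊2693807·161/10000⌋=43370; principal=253498-43370=210128; balance=2693807-210128=2483679
4. interest=⌊2483679·161/10000⌋=39987; principal=253498-39987=213511; balance=2483679-213511=2270168
5. interest=⌊2270168·161/10000⌋=36549; principal=253498-36549=216949; balance=2270168-216949=2053219
6. interest=⌊2053219·161/10000⌋=33056; principal=253498-33056=220442; balance=2053219-220442=1832777
7. interest=⌊1832777·161/10000⌋=29507; principal=253498-29507=223991; balance=1832777-223991=1608786
8. interest=⌊1608786·161/10000⌋=25901; principal=253498-25901=227597; balance=1608786-227597=1381189
9. interest=⌊1381189·161/10000⌋=22237; principal=253498-22237=231261; balance=1381189-231261=1149928
10. interest=⌊1149928·161/10000⌋=18513; principal=253498-18513=234985; balance=1149928-234985=914943
11. interest=⌊914943·161/10000⌋=14730; principal=253498-14730=238768; balance=914943-238768=676175
12. interest=⌊676175·161/10000⌋=10886; principal=253498-10886=242612; balance=676175-242612=433563
13. interest=⌊433563·161/10000⌋=6980; principal=253498-6980=246518; balance=433563-246518=187045
14. interest=⌊187045·161/10000⌋=3011; principal=min(253498-3011,187045)=187045; balance=187045-187045=0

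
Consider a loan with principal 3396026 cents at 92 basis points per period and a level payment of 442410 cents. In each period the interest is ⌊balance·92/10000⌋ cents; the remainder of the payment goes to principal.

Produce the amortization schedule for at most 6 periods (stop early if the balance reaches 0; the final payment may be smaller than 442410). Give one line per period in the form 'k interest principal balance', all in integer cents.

1 31243 411167 2984859
2 27460 414950 2569909
3 23643 418767 2151142
4 19790 422620 1728522
5 15902 426508 1302014
6 11978 430432 871582

1. interest=⌊3396026·92/10000⌋=31243; principal=442410-31243=411167; balance=3396026-411167=2984859
2. interest=⌊2984859·92/10000⌋=27460; principal=442410-27460=414950; balance=2984859-414950=2569909
3. interest=⌊2569909·92/10000⌋=23643; principal=442410-23643=418767; balance=2569909-418767=2151142
4. interest=⌊2151142·92/10000⌋=19790; principal=442410-19790=422620; balance=2151142-422620=1728522
5. interest=⌊1728522·92/10000⌋=15902; principal=442410-15902=426508; balance=1728522-426508=1302014
6. interest=⌊1302014·92/10000⌋=11978; principal=442410-11978=430432; balance=1302014-430432=871582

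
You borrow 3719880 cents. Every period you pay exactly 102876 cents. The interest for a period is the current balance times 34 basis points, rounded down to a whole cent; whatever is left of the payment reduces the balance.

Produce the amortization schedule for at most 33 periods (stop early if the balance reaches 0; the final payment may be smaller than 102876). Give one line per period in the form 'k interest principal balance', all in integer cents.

1. interest=⌊3719880·34/10000⌋=12647; principal=102876-12647=90229; balance=3719880-90229=3629651
2. interest=⌊3629651·34/10000⌋=12340; principal=102876-12340=90536; balance=3629651-90536=3539115
3. interest=⌊3539115·34/10000⌋=12032; principal=102876-12032=90844; balance=3539115-90844=3448271
4. interest=⌊3448271·34/10000⌋=11724; principal=102876-11724=91152; balance=3448271-91152=3357119
5. interest=⌊3357119·34/10000⌋=11414; principal=102876-11414=91462; balance=3357119-91462=3265657
6. interest=⌊3265657·34/10000⌋=11103; principal=102876-11103=91773; balance=3265657-91773=3173884
7. interest=⌊3173884·34/10000⌋=10791; principal=102876-10791=92085; balance=3173884-92085=3081799
8. interest=⌊3081799·34/10000⌋=10478; principal=102876-10478=92398; balance=3081799-92398=2989401
9. interest=⌊2989401·34/10000⌋=10163; principal=102876-10163=92713; balance=2989401-92713=2896688
10. interest=⌊2896688·34/10000⌋=9848; principal=102876-9848=93028; balance=2896688-93028=2803660
11. interest=⌊2803660·34/10000⌋=9532; principal=102876-9532=93344; balance=2803660-93344=2710316
12. interest=⌊2710316·34/10000⌋=9215; principal=102876-9215=93661; balance=2710316-93661=2616655
13. interest=⌊2616655·34/10000⌋=8896; principal=102876-8896=93980; balance=2616655-93980=2522675
14. interest=⌊2522675·34/10000⌋=8577; principal=102876-8577=94299; balance=2522675-94299=2428376
15. interest=⌊2428376·34/10000⌋=8256; principal=102876-8256=94620; balance=2428376-94620=2333756
16. interest=⌊2333756·34/10000⌋=7934; principal=102876-7934=94942; balance=2333756-94942=2238814
17. interest=⌊2238814·34/10000⌋=7611; principal=102876-7611=95265; balance=2238814-95265=2143549
18. interest=⌊2143549·34/10000⌋=7288; principal=102876-7288=95588; balance=2143549-95588=2047961
19. interest=⌊2047961·34/10000⌋=6963; principal=102876-6963=95913; balance=2047961-95913=1952048
20. interest=⌊1952048·34/10000⌋=6636; principal=102876-6636=96240; balance=1952048-96240=1855808
21. interest=⌊1855808·34/10000⌋=6309; principal=102876-6309=96567; balance=1855808-96567=1759241
22. interest=⌊1759241·34/10000⌋=5981; principal=102876-5981=96895; balance=1759241-96895=1662346
23. interest=⌊1662346·34/10000⌋=5651; principal=102876-5651=97225; balance=1662346-97225=1565121
24. interest=⌊1565121·34/10000⌋=5321; principal=102876-5321=97555; balance=1565121-97555=1467566
25. interest=⌊1467566·34/10000⌋=4989; principal=102876-4989=97887; balance=1467566-97887=1369679
26. interest=⌊1369679·34/10000⌋=4656; principal=102876-4656=98220; balance=1369679-98220=1271459
27. interest=⌊1271459·34/10000⌋=4322; principal=102876-4322=98554; balance=1271459-98554=1172905
28. interest=⌊1172905·34/10000⌋=3987; principal=102876-3987=98889; balance=1172905-98889=1074016
29. interest=⌊1074016·34/10000⌋=3651; principal=102876-3651=99225; balance=1074016-99225=974791
30. interest=⌊974791·34/10000⌋=3314; principal=102876-3314=99562; balance=974791-99562=875229
31. interest=⌊875229·34/10000⌋=2975; principal=102876-2975=99901; balance=875229-99901=775328
32. interest=⌊775328·34/10000⌋=2636; principal=102876-2636=100240; balance=775328-100240=675088
33. interest=⌊675088·34/10000⌋=2295; principal=102876-2295=100581; balance=675088-100581=574507

1 12647 90229 3629651
2 12340 90536 3539115
3 12032 90844 3448271
4 11724 91152 3357119
5 11414 91462 3265657
6 11103 91773 3173884
7 10791 92085 3081799
8 10478 92398 2989401
9 10163 92713 2896688
10 9848 93028 2803660
11 9532 93344 2710316
12 9215 93661 2616655
13 8896 93980 2522675
14 8577 94299 2428376
15 8256 94620 2333756
16 7934 94942 2238814
17 7611 95265 2143549
18 7288 95588 2047961
19 6963 95913 1952048
20 6636 96240 1855808
21 6309 96567 1759241
22 5981 96895 1662346
23 5651 97225 1565121
24 5321 97555 1467566
25 4989 97887 1369679
26 4656 98220 1271459
27 4322 98554 1172905
28 3987 98889 1074016
29 3651 99225 974791
30 3314 99562 875229
31 2975 99901 775328
32 2636 100240 675088
33 2295 100581 574507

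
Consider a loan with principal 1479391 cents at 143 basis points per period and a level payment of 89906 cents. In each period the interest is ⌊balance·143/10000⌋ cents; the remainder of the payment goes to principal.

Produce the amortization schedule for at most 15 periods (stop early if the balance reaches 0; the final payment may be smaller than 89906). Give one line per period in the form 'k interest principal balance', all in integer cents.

1 21155 68751 1410640
2 20172 69734 1340906
3 19174 70732 1270174
4 18163 71743 1198431
5 17137 72769 1125662
6 16096 73810 1051852
7 15041 74865 976987
8 13970 75936 901051
9 12885 77021 824030
10 11783 78123 745907
11 10666 79240 666667
12 9533 80373 586294
13 8384 81522 504772
14 7218 82688 422084
15 6035 83871 338213

1. interest=⌊1479391·143/10000⌋=21155; principal=89906-21155=68751; balance=1479391-68751=1410640
2. interest=⌊1410640·143/10000⌋=20172; principal=89906-20172=69734; balance=1410640-69734=1340906
3. interest=⌊1340906·143/10000⌋=19174; principal=89906-19174=70732; balance=1340906-70732=1270174
4. interest=⌊1270174·143/10000⌋=18163; principal=89906-18163=71743; balance=1270174-71743=1198431
5. interest=⌊1198431·143/10000⌋=17137; principal=89906-17137=72769; balance=1198431-72769=1125662
6. interest=⌊1125662·143/10000⌋=16096; principal=89906-16096=73810; balance=1125662-73810=1051852
7. interest=⌊1051852·143/10000⌋=15041; principal=89906-15041=74865; balance=1051852-74865=976987
8. interest=⌊976987·143/10000⌋=13970; principal=89906-13970=75936; balance=976987-75936=901051
9. interest=⌊901051·143/10000⌋=12885; principal=89906-12885=77021; balance=901051-77021=824030
10. interest=⌊824030·143/10000⌋=11783; principal=89906-11783=78123; balance=824030-78123=745907
11. interest=⌊745907·143/10000⌋=10666; principal=89906-10666=79240; balance=745907-79240=666667
12. interest=⌊666667·143/10000⌋=9533; principal=89906-9533=80373; balance=666667-80373=586294
13. interest=⌊586294·143/10000⌋=8384; principal=89906-8384=81522; balance=586294-81522=504772
14. interest=⌊504772·143/10000⌋=7218; principal=89906-7218=82688; balance=504772-82688=422084
15. interest=⌊422084·143/10000⌋=6035; principal=89906-6035=83871; balance=422084-83871=338213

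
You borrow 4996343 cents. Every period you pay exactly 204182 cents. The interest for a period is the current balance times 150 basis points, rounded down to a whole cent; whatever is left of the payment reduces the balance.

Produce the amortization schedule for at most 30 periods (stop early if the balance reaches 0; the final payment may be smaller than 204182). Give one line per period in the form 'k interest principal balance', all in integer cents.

1. interest=⌊4996343·150/10000⌋=74945; principal=204182-74945=129237; balance=4996343-129237=4867106
2. interest=⌊4867106·150/10000⌋=73006; principal=204182-73006=131176; balance=4867106-131176=4735930
3. interest=⌊4735930·150/10000⌋=71038; principal=204182-71038=133144; balance=4735930-133144=4602786
4. interest=⌊4602786·150/10000⌋=69041; principal=204182-69041=135141; balance=4602786-135141=4467645
5. interest=⌊4467645·150/10000⌋=67014; principal=204182-67014=137168; balance=4467645-137168=4330477
6. interest=⌊4330477·150/10000⌋=64957; principal=204182-64957=139225; balance=4330477-139225=4191252
7. interest=⌊4191252·150/10000⌋=62868; principal=204182-62868=141314; balance=4191252-141314=4049938
8. interest=⌊4049938·150/10000⌋=60749; principal=204182-60749=143433; balance=4049938-143433=3906505
9. interest=⌊3906505·150/10000⌋=58597; principal=204182-58597=145585; balance=3906505-145585=3760920
10. interest=⌊3760920·150/10000⌋=56413; principal=204182-56413=147769; balance=3760920-147769=3613151
11. interest=⌊3613151·150/10000⌋=54197; principal=204182-54197=149985; balance=3613151-149985=3463166
12. interest=⌊3463166·150/10000⌋=51947; principal=204182-51947=152235; balance=3463166-152235=3310931
13. interest=⌊3310931·150/10000⌋=49663; principal=204182-49663=154519; balance=3310931-154519=3156412
14. interest=⌊3156412·150/10000⌋=47346; principal=204182-47346=156836; balance=3156412-156836=2999576
15. interest=⌊2999576·150/10000⌋=44993; principal=204182-44993=159189; balance=2999576-159189=2840387
16. interest=⌊2840387·150/10000⌋=42605; principal=204182-42605=161577; balance=2840387-161577=2678810
17. interest=⌊2678810·150/10000⌋=40182; principal=204182-40182=164000; balance=2678810-164000=2514810
18. interest=⌊2514810·150/10000⌋=37722; principal=204182-37722=166460; balance=2514810-166460=2348350
19. interest=⌊2348350·150/10000⌋=35225; principal=204182-35225=168957; balance=2348350-168957=2179393
20. interest=⌊2179393·150/10000⌋=32690; principal=204182-32690=171492; balance=2179393-171492=2007901
21. interest=⌊2007901·150/10000⌋=30118; principal=204182-30118=174064; balance=2007901-174064=1833837
22. interest=⌊1833837·150/10000⌋=27507; principal=204182-27507=176675; balance=1833837-176675=1657162
23. interest=⌊1657162·150/10000⌋=24857; principal=204182-24857=179325; balance=1657162-179325=1477837
24. interest=⌊1477837·150/10000⌋=22167; principal=204182-22167=182015; balance=1477837-182015=1295822
25. interest=⌊1295822·150/10000⌋=19437; principal=204182-19437=184745; balance=1295822-184745=1111077
26. interest=⌊1111077·150/10000⌋=16666; principal=204182-16666=187516; balance=1111077-187516=923561
27. interest=⌊923561·150/10000⌋=13853; principal=204182-13853=190329; balance=923561-190329=733232
28. interest=⌊733232·150/10000⌋=10998; principal=204182-10998=193184; balance=733232-193184=540048
29. interest=⌊540048·150/10000⌋=8100; principal=204182-8100=196082; balance=540048-196082=343966
30. interest=⌊343966·150/10000⌋=5159; principal=204182-5159=199023; balance=343966-199023=144943

1 74945 129237 4867106
2 73006 131176 4735930
3 71038 133144 4602786
4 69041 135141 4467645
5 67014 137168 4330477
6 64957 139225 4191252
7 62868 141314 4049938
8 60749 143433 3906505
9 58597 145585 3760920
10 56413 147769 3613151
11 54197 149985 3463166
12 51947 152235 3310931
13 49663 154519 3156412
14 47346 156836 2999576
15 44993 159189 2840387
16 42605 161577 2678810
17 40182 164000 2514810
18 37722 166460 2348350
19 35225 168957 2179393
20 32690 171492 2007901
21 30118 174064 1833837
22 27507 176675 1657162
23 24857 179325 1477837
24 22167 182015 1295822
25 19437 184745 1111077
26 16666 187516 923561
27 13853 190329 733232
28 10998 193184 540048
29 8100 196082 343966
30 5159 199023 144943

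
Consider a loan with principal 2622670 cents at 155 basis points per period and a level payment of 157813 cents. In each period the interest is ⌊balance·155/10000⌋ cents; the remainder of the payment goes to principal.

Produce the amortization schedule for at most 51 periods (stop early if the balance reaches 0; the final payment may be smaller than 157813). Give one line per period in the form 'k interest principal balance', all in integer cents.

1. interest=⌊2622670·155/10000⌋=40651; principal=157813-40651=117162; balance=2622670-117162=2505508
2. interest=⌊2505508·155/10000⌋=38835; principal=157813-38835=118978; balance=2505508-118978=2386530
3. interest=⌊2386530·155/10000⌋=36991; principal=157813-36991=120822; balance=2386530-120822=2265708
4. interest=⌊2265708·155/10000⌋=35118; principal=157813-35118=122695; balance=2265708-122695=2143013
5. interest=⌊2143013·155/10000⌋=33216; principal=157813-33216=124597; balance=2143013-124597=2018416
6. interest=⌊2018416·155/10000⌋=31285; principal=157813-31285=126528; balance=2018416-126528=1891888
7. interest=⌊1891888·155/10000⌋=29324; principal=157813-29324=128489; balance=1891888-128489=1763399
8. interest=⌊1763399·155/10000⌋=27332; principal=157813-27332=130481; balance=1763399-130481=1632918
9. interest=⌊1632918·155/10000⌋=25310; principal=157813-25310=132503; balance=1632918-132503=1500415
10. interest=⌊1500415·155/10000⌋=23256; principal=157813-23256=134557; balance=1500415-134557=1365858
11. interest=⌊1365858·155/10000⌋=21170; principal=157813-21170=136643; balance=1365858-136643=1229215
12. interest=⌊1229215·155/10000⌋=19052; principal=157813-19052=138761; balance=1229215-138761=1090454
13. interest=⌊1090454·155/10000⌋=16902; principal=157813-16902=140911; balance=1090454-140911=949543
14. interest=⌊949543·155/10000⌋=14717; principal=157813-14717=143096; balance=949543-143096=806447
15. interest=⌊806447·155/10000⌋=12499; principal=157813-12499=145314; balance=806447-145314=661133
16. interest=⌊661133·155/10000⌋=10247; principal=157813-10247=147566; balance=661133-147566=513567
17. interest=⌊513567·155/10000⌋=7960; principal=157813-7960=149853; balance=513567-149853=363714
18. interest=⌊363714·155/10000⌋=5637; principal=157813-5637=152176; balance=363714-152176=211538
19. interest=⌊211538·155/10000⌋=3278; principal=157813-3278=154535; balance=211538-154535=57003
20. interest=⌊57003·155/10000⌋=883; principal=min(157813-883,57003)=57003; balance=57003-57003=0

1 40651 117162 2505508
2 38835 118978 2386530
3 36991 120822 2265708
4 35118 122695 2143013
5 33216 124597 2018416
6 31285 126528 1891888
7 29324 128489 1763399
8 27332 130481 1632918
9 25310 132503 1500415
10 23256 134557 1365858
11 21170 136643 1229215
12 19052 138761 1090454
13 16902 140911 949543
14 14717 143096 806447
15 12499 145314 661133
16 10247 147566 513567
17 7960 149853 363714
18 5637 152176 211538
19 3278 154535 57003
20 883 57003 0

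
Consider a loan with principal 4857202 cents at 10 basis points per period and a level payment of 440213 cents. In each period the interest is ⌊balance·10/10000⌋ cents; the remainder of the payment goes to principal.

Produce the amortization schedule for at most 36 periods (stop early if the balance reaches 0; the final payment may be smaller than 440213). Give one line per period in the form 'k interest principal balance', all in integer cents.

1 4857 435356 4421846
2 4421 435792 3986054
3 3986 436227 3549827
4 3549 436664 3113163
5 3113 437100 2676063
6 2676 437537 2238526
7 2238 437975 1800551
8 1800 438413 1362138
9 1362 438851 923287
10 923 439290 483997
11 483 439730 44267
12 44 44267 0

1. interest=⌊4857202·10/10000⌋=4857; principal=440213-4857=435356; balance=4857202-435356=4421846
2. interest=⌊4421846·10/10000⌋=4421; principal=440213-4421=435792; balance=4421846-435792=3986054
3. interest=⌊3986054·10/10000⌋=3986; principal=440213-3986=436227; balance=3986054-436227=3549827
4. interest=⌊3549827·10/10000⌋=3549; principal=440213-3549=436664; balance=3549827-436664=3113163
5. interest=⌊3113163·10/10000⌋=3113; principal=440213-3113=437100; balance=3113163-437100=2676063
6. interest=⌊2676063·10/10000⌋=2676; principal=440213-2676=437537; balance=2676063-437537=2238526
7. interest=⌊2238526·10/10000⌋=2238; principal=440213-2238=437975; balance=2238526-437975=1800551
8. interest=⌊1800551·10/10000⌋=1800; principal=440213-1800=438413; balance=1800551-438413=1362138
9. interest=⌊1362138·10/10000⌋=1362; principal=440213-1362=438851; balance=1362138-438851=923287
10. interest=⌊923287·10/10000⌋=923; principal=440213-923=439290; balance=923287-439290=483997
11. interest=⌊483997·10/10000⌋=483; principal=440213-483=439730; balance=483997-439730=44267
12. interest=⌊44267·10/10000⌋=44; principal=min(440213-44,44267)=44267; balance=44267-44267=0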